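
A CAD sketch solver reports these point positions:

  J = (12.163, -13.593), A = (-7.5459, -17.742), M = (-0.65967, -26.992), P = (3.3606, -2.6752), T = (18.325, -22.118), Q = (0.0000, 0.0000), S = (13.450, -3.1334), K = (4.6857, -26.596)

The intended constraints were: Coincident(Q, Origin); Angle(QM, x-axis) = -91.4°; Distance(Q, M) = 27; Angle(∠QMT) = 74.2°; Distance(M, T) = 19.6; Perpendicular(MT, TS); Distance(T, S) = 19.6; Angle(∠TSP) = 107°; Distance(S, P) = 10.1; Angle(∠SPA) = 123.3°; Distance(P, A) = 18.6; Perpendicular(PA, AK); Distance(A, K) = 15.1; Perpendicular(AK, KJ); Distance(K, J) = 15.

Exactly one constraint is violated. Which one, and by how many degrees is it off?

Perpendicular(AK, KJ) — off by 6.00°.

Q = (0.00, 0.00) ✓; QM at -91.40° ✓; |QM| = 27.00 ✓; ∠QMT = 74.20° ✓; |MT| = 19.60 ✓; ∠(MT, TS) = 90.00° ✓; |TS| = 19.60 ✓; ∠TSP = 107.0° ✓; |SP| = 10.10 ✓; ∠SPA = 123.3° ✓; |PA| = 18.60 ✓; ∠(PA, AK) = 90.00° ✓; |AK| = 15.10 ✓; ∠(AK, KJ) = 96.00° ✗; |KJ| = 15.00 ✓.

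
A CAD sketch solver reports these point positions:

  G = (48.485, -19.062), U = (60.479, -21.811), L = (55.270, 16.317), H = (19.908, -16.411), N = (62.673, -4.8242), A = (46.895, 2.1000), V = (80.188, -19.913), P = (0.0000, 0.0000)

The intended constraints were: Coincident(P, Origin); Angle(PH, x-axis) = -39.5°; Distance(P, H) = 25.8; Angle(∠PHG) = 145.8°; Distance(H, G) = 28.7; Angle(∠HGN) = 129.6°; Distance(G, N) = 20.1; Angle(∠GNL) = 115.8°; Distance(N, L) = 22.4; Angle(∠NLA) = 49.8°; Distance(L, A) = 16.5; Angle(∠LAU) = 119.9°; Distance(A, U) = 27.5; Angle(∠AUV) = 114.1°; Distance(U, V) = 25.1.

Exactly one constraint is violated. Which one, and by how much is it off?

Distance(U, V) = 25.1 — off by 5.30.

P = (0.00, 0.00) ✓; PH at -39.50° ✓; |PH| = 25.80 ✓; ∠PHG = 145.8° ✓; |HG| = 28.70 ✓; ∠HGN = 129.6° ✓; |GN| = 20.10 ✓; ∠GNL = 115.8° ✓; |NL| = 22.40 ✓; ∠NLA = 49.80° ✓; |LA| = 16.50 ✓; ∠LAU = 119.9° ✓; |AU| = 27.50 ✓; ∠AUV = 114.1° ✓; |UV| = 19.80 ✗.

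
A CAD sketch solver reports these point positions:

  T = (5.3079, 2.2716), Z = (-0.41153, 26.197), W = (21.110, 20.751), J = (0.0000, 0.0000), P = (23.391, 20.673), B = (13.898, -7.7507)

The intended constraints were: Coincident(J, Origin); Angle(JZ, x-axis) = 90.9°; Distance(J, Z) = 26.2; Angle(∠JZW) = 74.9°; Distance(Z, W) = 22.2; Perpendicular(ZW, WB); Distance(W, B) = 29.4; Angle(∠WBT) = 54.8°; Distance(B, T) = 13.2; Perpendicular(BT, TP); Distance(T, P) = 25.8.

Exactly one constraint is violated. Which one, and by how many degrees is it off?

Perpendicular(BT, TP) — off by 4.90°.

J = (0.00, 0.00) ✓; JZ at 90.90° ✓; |JZ| = 26.20 ✓; ∠JZW = 74.90° ✓; |ZW| = 22.20 ✓; ∠(ZW, WB) = 90.00° ✓; |WB| = 29.40 ✓; ∠WBT = 54.80° ✓; |BT| = 13.20 ✓; ∠(BT, TP) = 85.10° ✗; |TP| = 25.80 ✓.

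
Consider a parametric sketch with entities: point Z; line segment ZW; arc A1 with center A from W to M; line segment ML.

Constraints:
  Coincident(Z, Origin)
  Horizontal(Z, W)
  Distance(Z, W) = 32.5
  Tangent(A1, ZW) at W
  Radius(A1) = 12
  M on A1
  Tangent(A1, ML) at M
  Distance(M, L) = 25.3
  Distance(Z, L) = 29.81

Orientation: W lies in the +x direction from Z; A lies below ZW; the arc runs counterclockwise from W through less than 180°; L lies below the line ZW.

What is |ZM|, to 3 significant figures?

22.9

Checks: |AM| = 12.00 ✓; ∠(AM, ML) = 90.00° ✓; |ML| = 25.30 ✓; |ZL| = 29.81 ✓.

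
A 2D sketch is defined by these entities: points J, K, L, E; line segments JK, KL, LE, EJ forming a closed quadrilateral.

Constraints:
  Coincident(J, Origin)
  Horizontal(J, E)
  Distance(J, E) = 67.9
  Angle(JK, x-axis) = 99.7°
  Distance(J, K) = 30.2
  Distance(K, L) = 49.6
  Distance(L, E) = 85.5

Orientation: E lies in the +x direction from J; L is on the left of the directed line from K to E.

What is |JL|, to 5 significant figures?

74.840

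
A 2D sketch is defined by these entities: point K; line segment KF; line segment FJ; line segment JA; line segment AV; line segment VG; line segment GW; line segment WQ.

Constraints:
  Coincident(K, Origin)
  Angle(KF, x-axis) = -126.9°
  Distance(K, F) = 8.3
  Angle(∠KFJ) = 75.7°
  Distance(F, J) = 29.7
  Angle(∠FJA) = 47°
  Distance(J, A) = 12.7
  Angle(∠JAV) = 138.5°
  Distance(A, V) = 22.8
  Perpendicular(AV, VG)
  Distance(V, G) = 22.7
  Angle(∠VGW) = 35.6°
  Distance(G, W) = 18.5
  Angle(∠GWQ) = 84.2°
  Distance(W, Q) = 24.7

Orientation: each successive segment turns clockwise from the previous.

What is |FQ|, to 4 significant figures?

20.79

K is at the origin; KF runs at -126.9° with length 8.3, so F = (-4.983, -6.637). ∠KFJ = 75.7° gives FJ at 128.8° from the x-axis; with |FJ| = 29.7, J = (-23.59, 16.51). ∠FJA = 47.0° gives JA at -4.200° from the x-axis; with |JA| = 12.7, A = (-10.93, 15.58). ∠JAV = 138.5° gives AV at -45.70° from the x-axis; with |AV| = 22.8, V = (4.996, -0.7390). AV is perpendicular to VG, so VG runs at -135.7°; with |VG| = 22.7, G = (-11.25, -16.59). ∠VGW = 35.6° gives GW at 79.90° from the x-axis; with |GW| = 18.5, W = (-8.006, 1.620). ∠GWQ = 84.2° gives WQ at -15.90° from the x-axis; with |WQ| = 24.7, Q = (15.75, -5.146). Then |FQ| = |Q − F| = 20.79.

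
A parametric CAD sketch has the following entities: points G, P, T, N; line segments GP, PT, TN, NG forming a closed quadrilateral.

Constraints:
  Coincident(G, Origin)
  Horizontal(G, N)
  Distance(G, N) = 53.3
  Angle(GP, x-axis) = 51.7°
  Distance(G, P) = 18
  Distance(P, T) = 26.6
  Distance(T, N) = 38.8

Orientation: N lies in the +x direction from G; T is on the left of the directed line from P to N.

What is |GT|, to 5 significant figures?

44.433

Checks: |PT| = 26.60 ✓; |TN| = 38.80 ✓.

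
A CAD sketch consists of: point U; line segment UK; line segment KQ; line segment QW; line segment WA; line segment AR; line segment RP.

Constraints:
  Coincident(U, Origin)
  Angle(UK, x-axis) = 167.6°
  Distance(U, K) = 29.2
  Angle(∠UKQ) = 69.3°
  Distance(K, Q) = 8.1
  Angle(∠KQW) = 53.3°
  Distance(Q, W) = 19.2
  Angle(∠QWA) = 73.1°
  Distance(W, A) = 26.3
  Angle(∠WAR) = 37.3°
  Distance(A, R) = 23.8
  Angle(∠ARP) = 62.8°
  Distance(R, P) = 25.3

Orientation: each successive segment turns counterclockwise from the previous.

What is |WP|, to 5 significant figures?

10.887

U is at the origin; UK runs at 167.6° with length 29.2, so K = (-28.519, 6.2703). ∠UKQ = 69.3° gives KQ at -81.700° from the x-axis; with |KQ| = 8.1, Q = (-27.350, -1.7449). ∠KQW = 53.3° gives QW at 45.000° from the x-axis; with |QW| = 19.2, W = (-13.773, 11.832). ∠QWA = 73.1° gives WA at 151.90° from the x-axis; with |WA| = 26.3, A = (-36.973, 24.219). ∠WAR = 37.3° gives AR at -65.400° from the x-axis; with |AR| = 23.8, R = (-27.066, 2.5794). ∠ARP = 62.8° gives RP at 51.800° from the x-axis; with |RP| = 25.3, P = (-11.420, 22.462). Then |WP| = |P − W| = 10.887.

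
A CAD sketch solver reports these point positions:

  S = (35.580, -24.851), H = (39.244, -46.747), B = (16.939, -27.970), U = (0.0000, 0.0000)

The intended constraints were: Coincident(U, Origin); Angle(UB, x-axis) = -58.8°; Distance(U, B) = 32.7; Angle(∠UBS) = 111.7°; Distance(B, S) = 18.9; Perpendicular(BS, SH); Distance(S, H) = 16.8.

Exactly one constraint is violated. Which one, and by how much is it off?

Distance(S, H) = 16.8 — off by 5.40.

U = (0.00, 0.00) ✓; UB at -58.80° ✓; |UB| = 32.70 ✓; ∠UBS = 111.7° ✓; |BS| = 18.90 ✓; ∠(BS, SH) = 90.00° ✓; |SH| = 22.20 ✗.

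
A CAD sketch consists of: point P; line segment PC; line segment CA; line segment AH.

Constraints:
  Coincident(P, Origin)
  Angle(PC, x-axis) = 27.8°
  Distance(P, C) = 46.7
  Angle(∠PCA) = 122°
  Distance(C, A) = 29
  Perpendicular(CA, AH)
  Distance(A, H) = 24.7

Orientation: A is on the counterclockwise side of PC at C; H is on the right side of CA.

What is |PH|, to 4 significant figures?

83.81

P is at the origin; PC runs at 27.8° with length 46.7, so C = 46.7·(cos 27.8°, sin 27.8°) = (41.31, 21.78). ∠PCA = 122.0°, so CA runs at 27.8° + (180° − 122.0°) = 85.80° from the x-axis; with |CA| = 29.0, A = C + 29.0·(cos 85.80°, sin 85.80°) = (43.43, 50.70). The perpendicularity gives AH at right angles to CA; with |AH| = 24.7 on the right of CA, H = A + 24.7·(0.9973, -0.07324) = (68.07, 48.89). Then |PH| = |H − P| = 83.81.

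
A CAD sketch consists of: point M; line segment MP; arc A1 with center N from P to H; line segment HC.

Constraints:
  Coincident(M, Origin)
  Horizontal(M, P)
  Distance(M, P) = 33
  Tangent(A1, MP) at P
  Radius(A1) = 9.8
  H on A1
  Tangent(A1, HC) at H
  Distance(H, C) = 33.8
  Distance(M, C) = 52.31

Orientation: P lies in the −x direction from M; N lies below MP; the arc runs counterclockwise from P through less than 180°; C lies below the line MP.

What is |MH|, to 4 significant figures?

44.14

Checks: M = (0.00, 0.00) ✓; M.y = 0.00, P.y = 0.00 ✓; |NH| = 9.800 ✓; ∠(NH, HC) = 90.00° ✓; |HC| = 33.80 ✓; |MC| = 52.31 ✓.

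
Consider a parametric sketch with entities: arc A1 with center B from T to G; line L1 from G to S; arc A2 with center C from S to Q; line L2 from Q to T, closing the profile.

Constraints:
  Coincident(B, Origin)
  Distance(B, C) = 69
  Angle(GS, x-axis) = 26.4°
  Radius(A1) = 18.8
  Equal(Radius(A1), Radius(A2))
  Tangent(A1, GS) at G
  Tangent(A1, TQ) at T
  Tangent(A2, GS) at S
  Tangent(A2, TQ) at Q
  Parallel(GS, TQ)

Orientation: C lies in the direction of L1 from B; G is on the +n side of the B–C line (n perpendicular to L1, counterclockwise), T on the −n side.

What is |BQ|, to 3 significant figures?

71.5

The slot axis is L1's direction at 26.4°, so u = (cos 26.4°, sin 26.4°) = (0.896, 0.445) and n = (−sin 26.4°, cos 26.4°) = (-0.445, 0.896). B is at the origin and C lies 69.0 along u from B, so C = 69.0·u = (61.8, 30.7). Tangency of A1 to both parallel lines with radius 18.8 puts G and T at B ± 18.8·n: G = (-8.36, 16.8), T = (8.36, -16.8). Equal radii place S and Q the same way about C: S = C + 18.8·n = (53.4, 47.5), Q = C − 18.8·n = (70.2, 13.8). Then |BQ| = |Q − B| = 71.5.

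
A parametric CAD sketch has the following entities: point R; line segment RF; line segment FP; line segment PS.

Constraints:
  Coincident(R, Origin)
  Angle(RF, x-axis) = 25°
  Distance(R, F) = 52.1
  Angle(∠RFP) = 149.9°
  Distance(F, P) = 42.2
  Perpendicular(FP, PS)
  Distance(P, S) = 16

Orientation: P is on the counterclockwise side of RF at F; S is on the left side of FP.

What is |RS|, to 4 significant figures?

87.86

∠RFP = 149.9°, so FP runs at 25.0° + (180° − 149.9°) = 55.10° from the x-axis; with |FP| = 42.2, P = F + 42.2·(cos 55.10°, sin 55.10°) = (71.36, 56.63). The perpendicularity gives PS at right angles to FP; with |PS| = 16.0 on the left of FP, S = P + 16.0·(-0.8202, 0.5721) = (58.24, 65.78). Then |RS| = |S − R| = 87.86.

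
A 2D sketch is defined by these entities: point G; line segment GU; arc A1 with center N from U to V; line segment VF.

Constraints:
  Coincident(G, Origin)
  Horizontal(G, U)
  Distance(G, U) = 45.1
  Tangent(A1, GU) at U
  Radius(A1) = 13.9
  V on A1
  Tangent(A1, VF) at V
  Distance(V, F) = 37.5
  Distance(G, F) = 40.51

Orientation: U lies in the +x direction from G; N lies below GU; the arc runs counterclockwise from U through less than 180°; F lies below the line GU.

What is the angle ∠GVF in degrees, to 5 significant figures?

68.861°

Checks: |NV| = 13.90 ✓; ∠(NV, VF) = 90.00° ✓; |VF| = 37.50 ✓; |GF| = 40.51 ✓.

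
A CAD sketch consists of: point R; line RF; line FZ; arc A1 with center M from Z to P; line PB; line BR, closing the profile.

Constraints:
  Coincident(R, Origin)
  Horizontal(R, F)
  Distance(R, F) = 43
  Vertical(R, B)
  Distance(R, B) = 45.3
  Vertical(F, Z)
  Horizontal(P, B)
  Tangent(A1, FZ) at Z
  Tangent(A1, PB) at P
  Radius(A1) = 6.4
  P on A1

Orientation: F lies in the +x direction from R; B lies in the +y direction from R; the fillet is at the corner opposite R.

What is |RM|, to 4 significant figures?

53.41

R is at the origin; RF is horizontal with |RF| = 43.0 and F on the +x side, so F = (43.00, 0.000). RB is vertical with |RB| = 45.3 and B on the +y side, so B = (0.000, 45.30). The virtual corner opposite R is at (43.00, 45.30). Since A1 is tangent to FZ there, MZ ⟂ FZ and the tangent condition forces MP to be normal to PB, with radius 6.4, so the center M sits 6.4 in from both sides at M = (36.60, 38.90). Then |RM| = |M − R| = 53.41.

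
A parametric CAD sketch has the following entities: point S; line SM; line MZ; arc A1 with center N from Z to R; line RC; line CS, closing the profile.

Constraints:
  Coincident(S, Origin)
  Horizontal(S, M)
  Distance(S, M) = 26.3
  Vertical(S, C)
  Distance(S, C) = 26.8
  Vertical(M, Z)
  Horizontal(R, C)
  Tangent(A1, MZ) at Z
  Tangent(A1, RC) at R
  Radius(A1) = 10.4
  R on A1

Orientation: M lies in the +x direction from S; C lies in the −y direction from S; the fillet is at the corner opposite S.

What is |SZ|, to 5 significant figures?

30.994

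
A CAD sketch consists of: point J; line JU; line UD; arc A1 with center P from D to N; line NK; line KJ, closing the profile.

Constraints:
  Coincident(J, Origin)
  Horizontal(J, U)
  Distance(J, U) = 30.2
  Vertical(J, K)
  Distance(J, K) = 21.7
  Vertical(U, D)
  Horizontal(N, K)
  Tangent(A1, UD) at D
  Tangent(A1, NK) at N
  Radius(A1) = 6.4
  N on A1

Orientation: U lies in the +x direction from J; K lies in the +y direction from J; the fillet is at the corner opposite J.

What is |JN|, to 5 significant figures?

32.208

The virtual corner opposite J is at (30.200, 21.700). Tangency of A1 to UD means the radius PD is perpendicular to UD and the tangent condition forces PN to be normal to NK, with radius 6.4, so the center P sits 6.4 in from both sides at P = (23.800, 15.300). That places the tangent points at D = (30.200, 15.300) on UD and N = (23.800, 21.700) on NK. Then |JN| = |N − J| = 32.208.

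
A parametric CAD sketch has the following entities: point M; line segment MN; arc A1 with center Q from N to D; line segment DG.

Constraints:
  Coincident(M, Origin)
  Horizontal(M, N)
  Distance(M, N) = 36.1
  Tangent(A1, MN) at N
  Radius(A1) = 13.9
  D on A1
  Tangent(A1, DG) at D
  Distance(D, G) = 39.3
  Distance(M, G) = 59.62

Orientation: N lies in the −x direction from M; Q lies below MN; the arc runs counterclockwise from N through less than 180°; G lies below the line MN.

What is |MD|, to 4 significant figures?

52.29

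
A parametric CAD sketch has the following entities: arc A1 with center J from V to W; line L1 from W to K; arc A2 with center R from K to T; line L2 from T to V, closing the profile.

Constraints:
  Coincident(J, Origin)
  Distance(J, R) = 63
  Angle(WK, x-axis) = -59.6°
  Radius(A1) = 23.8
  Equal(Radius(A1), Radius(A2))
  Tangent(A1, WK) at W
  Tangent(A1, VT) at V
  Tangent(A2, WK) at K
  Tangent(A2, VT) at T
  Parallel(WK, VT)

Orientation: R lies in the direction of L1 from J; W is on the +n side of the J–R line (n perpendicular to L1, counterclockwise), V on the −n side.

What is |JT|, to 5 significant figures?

67.346

The slot axis is L1's direction at -59.6°, so u = (cos -59.6°, sin -59.6°) = (0.50603, -0.86251) and n = (−sin -59.6°, cos -59.6°) = (0.86251, 0.50603). J is at the origin and R lies 63.0 along u from J, so R = 63.0·u = (31.880, -54.338). Tangency of A1 to both parallel lines with radius 23.8 puts W and V at J ± 23.8·n: W = (20.528, 12.044), V = (-20.528, -12.044). Equal radii place K and T the same way about R: K = R + 23.8·n = (52.408, -42.295), T = R − 23.8·n = (11.352, -66.382). Then |JT| = |T − J| = 67.346.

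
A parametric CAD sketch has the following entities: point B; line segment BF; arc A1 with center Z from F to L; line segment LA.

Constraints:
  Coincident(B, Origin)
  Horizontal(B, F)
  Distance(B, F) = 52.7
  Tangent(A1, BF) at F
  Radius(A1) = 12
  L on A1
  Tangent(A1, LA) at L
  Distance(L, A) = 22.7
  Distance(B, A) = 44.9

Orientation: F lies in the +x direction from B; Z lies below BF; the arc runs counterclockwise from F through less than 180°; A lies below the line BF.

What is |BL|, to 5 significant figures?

42.146

Checks: ∠(ZF, FB) = 90.00° ✓; |ZF| = 12.00 ✓; |ZL| = 12.00 ✓; ∠(ZL, LA) = 90.00° ✓; |LA| = 22.70 ✓; |BA| = 44.90 ✓.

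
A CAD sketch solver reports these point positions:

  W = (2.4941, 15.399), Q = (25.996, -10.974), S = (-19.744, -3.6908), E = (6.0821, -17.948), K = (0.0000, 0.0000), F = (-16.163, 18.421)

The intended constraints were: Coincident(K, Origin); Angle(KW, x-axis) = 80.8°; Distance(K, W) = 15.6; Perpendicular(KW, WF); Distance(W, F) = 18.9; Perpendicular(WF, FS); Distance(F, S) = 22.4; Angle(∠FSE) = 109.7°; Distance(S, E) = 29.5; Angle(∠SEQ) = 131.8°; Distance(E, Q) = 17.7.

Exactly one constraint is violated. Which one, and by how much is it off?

Distance(E, Q) = 17.7 — off by 3.40.

K = (0.00, 0.00) ✓; KW at 80.80° ✓; |KW| = 15.60 ✓; ∠(KW, WF) = 90.00° ✓; |WF| = 18.90 ✓; ∠(WF, FS) = 90.00° ✓; |FS| = 22.40 ✓; ∠FSE = 109.7° ✓; |SE| = 29.50 ✓; ∠SEQ = 131.8° ✓; |EQ| = 21.10 ✗.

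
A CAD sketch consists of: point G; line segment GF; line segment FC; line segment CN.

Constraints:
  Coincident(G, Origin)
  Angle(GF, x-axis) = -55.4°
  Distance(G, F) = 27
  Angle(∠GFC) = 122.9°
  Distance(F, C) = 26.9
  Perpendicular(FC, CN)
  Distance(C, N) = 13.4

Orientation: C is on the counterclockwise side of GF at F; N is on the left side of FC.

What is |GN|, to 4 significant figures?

42.59

∠GFC = 122.9°, so FC runs at -55.4° + (180° − 122.9°) = 1.700° from the x-axis; with |FC| = 26.9, C = F + 26.9·(cos 1.700°, sin 1.700°) = (42.22, -21.43). FC is perpendicular to CN; with |CN| = 13.4 on the left of FC, N = C + 13.4·(-0.02967, 0.9996) = (41.82, -8.033). Then |GN| = |N − G| = 42.59.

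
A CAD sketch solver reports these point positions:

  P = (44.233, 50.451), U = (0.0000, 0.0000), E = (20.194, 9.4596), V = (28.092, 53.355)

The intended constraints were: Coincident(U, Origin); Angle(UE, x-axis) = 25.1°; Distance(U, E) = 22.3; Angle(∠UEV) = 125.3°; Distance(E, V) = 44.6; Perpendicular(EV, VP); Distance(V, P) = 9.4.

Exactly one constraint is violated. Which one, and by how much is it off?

Distance(V, P) = 9.4 — off by 7.00.

U = (0.00, 0.00) ✓; UE at 25.10° ✓; |UE| = 22.30 ✓; ∠UEV = 125.3° ✓; |EV| = 44.60 ✓; ∠(EV, VP) = 90.00° ✓; |VP| = 16.40 ✗.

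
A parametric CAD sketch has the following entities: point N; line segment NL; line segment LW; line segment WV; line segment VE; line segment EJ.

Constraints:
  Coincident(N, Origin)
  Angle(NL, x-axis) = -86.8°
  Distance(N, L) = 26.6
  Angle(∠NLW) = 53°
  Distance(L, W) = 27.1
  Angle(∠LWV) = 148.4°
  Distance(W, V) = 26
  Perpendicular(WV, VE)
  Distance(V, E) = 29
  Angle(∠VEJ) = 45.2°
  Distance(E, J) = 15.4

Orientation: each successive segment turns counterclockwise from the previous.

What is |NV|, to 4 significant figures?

34.10

N is at the origin; NL runs at -86.8° with length 26.6, so L = (1.485, -26.56). ∠NLW = 53.0° gives LW at 40.20° from the x-axis; with |LW| = 27.1, W = (22.18, -9.067). ∠LWV = 148.4° gives WV at 71.80° from the x-axis; with |WV| = 26.0, V = (30.30, 15.63). Then |NV| = |V − N| = 34.10.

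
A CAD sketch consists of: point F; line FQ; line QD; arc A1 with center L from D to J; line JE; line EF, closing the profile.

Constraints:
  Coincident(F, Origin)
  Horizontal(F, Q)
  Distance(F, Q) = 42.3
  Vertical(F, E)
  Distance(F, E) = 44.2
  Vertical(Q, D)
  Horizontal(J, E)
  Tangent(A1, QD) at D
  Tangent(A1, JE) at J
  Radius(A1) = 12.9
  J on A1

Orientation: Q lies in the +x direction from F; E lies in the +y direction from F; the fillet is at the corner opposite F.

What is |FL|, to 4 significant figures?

42.94

F is at the origin; F and Q share the same y with |FQ| = 42.3 and Q on the +x side, so Q = (42.30, 0.000). F and E share the same x with |FE| = 44.2 and E on the +y side, so E = (0.000, 44.20). The virtual corner opposite F is at (42.30, 44.20). Tangency of A1 to QD means the radius LD is perpendicular to QD and the tangent condition forces LJ to be normal to JE, with radius 12.9, so the center L sits 12.9 in from both sides at L = (29.40, 31.30). Then |FL| = |L − F| = 42.94.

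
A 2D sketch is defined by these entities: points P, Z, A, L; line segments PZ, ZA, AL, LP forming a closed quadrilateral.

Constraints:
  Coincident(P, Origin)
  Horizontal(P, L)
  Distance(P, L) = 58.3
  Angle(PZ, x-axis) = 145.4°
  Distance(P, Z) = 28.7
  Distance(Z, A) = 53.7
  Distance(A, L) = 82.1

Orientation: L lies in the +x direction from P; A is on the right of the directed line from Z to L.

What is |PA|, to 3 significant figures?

39.7

Checks: PZ at 145.4° ✓; |ZA| = 53.70 ✓; |AL| = 82.10 ✓.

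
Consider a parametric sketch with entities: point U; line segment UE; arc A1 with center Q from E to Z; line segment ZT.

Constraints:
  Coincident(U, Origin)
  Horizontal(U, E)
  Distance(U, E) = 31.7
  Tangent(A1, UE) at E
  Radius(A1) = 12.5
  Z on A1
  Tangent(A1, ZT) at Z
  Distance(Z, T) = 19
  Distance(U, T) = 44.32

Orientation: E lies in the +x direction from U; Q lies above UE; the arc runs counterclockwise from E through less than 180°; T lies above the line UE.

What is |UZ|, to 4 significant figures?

45.86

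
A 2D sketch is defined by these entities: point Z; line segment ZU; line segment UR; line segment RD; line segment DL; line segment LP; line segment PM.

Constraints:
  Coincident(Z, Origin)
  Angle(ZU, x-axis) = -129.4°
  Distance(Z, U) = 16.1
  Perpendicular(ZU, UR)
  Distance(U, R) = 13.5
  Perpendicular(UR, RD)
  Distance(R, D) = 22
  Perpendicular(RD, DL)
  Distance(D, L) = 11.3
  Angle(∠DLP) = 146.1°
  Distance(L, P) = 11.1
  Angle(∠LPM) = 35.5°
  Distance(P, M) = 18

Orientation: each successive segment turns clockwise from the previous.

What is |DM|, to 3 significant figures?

7.15

Z is at the origin; ZU runs at -129.4° with length 16.1, so U = (-10.2, -12.4). ZU ⟂ UR, so UR runs at 141°; with |UR| = 13.5, R = (-20.7, -3.87). UR is perpendicular to RD, so RD runs at 50.6°; with |RD| = 22.0, D = (-6.69, 13.1). The perpendicularity gives DL at right angles to RD, so DL runs at -39.4°; with |DL| = 11.3, L = (2.04, 5.96). ∠DLP = 146.1° gives LP at -73.3° from the x-axis; with |LP| = 11.1, P = (5.23, -4.68). ∠LPM = 35.5° gives PM at 142° from the x-axis; with |PM| = 18.0, M = (-8.99, 6.36). Then |DM| = |M − D| = 7.15.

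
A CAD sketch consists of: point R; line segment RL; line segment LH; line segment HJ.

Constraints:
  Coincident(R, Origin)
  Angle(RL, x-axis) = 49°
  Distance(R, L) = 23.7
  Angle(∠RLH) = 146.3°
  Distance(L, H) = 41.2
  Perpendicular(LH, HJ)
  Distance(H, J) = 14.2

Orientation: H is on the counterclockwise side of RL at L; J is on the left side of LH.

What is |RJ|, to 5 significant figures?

60.926

R is at the origin; RL runs at 49.0° with length 23.7, so L = 23.7·(cos 49.0°, sin 49.0°) = (15.549, 17.887). ∠RLH = 146.3°, so LH runs at 49.0° + (180° − 146.3°) = 82.700° from the x-axis; with |LH| = 41.2, H = L + 41.2·(cos 82.700°, sin 82.700°) = (20.784, 58.753). The perpendicularity gives HJ at right angles to LH; with |HJ| = 14.2 on the left of LH, J = H + 14.2·(-0.99189, 0.12706) = (6.6988, 60.557). Then |RJ| = |J − R| = 60.926.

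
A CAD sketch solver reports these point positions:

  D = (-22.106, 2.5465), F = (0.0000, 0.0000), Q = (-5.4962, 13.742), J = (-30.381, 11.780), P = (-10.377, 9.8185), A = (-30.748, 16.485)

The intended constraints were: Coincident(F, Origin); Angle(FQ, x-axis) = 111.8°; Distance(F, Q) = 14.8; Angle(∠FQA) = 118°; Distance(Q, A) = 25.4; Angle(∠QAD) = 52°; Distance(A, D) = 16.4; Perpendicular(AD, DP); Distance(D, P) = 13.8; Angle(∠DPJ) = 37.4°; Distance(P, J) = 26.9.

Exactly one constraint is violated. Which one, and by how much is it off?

Distance(P, J) = 26.9 — off by 6.80.

F = (0.00, 0.00) ✓; FQ at 111.8° ✓; |FQ| = 14.80 ✓; ∠FQA = 118.0° ✓; |QA| = 25.40 ✓; ∠QAD = 52.00° ✓; |AD| = 16.40 ✓; ∠(AD, DP) = 90.00° ✓; |DP| = 13.80 ✓; ∠DPJ = 37.40° ✓; |PJ| = 20.10 ✗.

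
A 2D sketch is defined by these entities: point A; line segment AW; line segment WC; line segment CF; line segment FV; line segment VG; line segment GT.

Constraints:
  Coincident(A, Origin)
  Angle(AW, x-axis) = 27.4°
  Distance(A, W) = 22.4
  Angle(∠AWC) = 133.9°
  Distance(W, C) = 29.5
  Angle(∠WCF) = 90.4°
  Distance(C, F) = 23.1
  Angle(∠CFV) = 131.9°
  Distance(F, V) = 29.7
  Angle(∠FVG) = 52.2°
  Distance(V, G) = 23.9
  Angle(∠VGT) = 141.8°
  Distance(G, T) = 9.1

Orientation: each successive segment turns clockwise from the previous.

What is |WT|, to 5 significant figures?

15.962

A is at the origin; AW runs at 27.4° with length 22.4, so W = (19.887, 10.308). ∠AWC = 133.9° gives WC at -18.700° from the x-axis; with |WC| = 29.5, C = (47.830, 0.85039). ∠WCF = 90.4° gives CF at -108.30° from the x-axis; with |CF| = 23.1, F = (40.577, -21.081). ∠CFV = 131.9° gives FV at -156.40° from the x-axis; with |FV| = 29.7, V = (13.361, -32.972). ∠FVG = 52.2° gives VG at 75.800° from the x-axis; with |VG| = 23.9, G = (19.223, -9.8020). ∠VGT = 141.8° gives GT at 37.600° from the x-axis; with |GT| = 9.1, T = (26.433, -4.2496). Then |WT| = |T − W| = 15.962.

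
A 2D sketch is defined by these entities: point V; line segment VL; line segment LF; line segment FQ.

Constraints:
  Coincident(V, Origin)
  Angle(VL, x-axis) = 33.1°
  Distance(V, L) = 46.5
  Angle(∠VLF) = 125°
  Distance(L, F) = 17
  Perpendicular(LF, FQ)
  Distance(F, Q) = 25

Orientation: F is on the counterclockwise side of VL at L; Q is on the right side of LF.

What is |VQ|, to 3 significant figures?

76.7

V is at the origin; VL runs at 33.1° with length 46.5, so L = 46.5·(cos 33.1°, sin 33.1°) = (39.0, 25.4). ∠VLF = 125.0°, so LF runs at 33.1° + (180° − 125.0°) = 88.1° from the x-axis; with |LF| = 17.0, F = L + 17.0·(cos 88.1°, sin 88.1°) = (39.5, 42.4). The perpendicularity gives FQ at right angles to LF; with |FQ| = 25.0 on the right of LF, Q = F + 25.0·(0.999, -0.0332) = (64.5, 41.6). Then |VQ| = |Q − V| = 76.7.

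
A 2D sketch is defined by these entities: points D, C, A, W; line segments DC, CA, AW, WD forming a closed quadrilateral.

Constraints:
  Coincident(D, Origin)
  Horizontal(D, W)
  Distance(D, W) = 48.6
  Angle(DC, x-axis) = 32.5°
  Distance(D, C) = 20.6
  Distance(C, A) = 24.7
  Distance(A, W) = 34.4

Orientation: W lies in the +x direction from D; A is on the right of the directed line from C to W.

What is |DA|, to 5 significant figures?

21.800

Checks: DC at 32.50° ✓; |CA| = 24.70 ✓; |AW| = 34.40 ✓.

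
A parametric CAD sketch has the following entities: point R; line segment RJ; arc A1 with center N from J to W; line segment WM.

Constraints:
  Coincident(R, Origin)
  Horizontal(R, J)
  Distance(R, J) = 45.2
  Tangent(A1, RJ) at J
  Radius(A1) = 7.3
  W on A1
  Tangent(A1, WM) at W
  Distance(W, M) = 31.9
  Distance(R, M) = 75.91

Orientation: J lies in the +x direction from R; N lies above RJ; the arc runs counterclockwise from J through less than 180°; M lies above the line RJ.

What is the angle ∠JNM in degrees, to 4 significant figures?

129.2°

R is at the origin; RJ is horizontal with |RJ| = 45.2 and J on the +x side, so J = (45.20, 0.000). A1 meets RJ tangentially, so NJ is at right angles to RJ, so N = J + (0, 7.3) = (45.20, 7.300). Since NW ⟂ WM (tangency), |NM| = √(7.3² + 31.9²) = 32.72 regardless of where W sits on A1. So M lies on both circle(R, 75.91) and circle(N, 32.72); the above-RJ intersection is M = (70.57, 27.97). W is the foot of the tangent from M: W = (50.96, 2.812).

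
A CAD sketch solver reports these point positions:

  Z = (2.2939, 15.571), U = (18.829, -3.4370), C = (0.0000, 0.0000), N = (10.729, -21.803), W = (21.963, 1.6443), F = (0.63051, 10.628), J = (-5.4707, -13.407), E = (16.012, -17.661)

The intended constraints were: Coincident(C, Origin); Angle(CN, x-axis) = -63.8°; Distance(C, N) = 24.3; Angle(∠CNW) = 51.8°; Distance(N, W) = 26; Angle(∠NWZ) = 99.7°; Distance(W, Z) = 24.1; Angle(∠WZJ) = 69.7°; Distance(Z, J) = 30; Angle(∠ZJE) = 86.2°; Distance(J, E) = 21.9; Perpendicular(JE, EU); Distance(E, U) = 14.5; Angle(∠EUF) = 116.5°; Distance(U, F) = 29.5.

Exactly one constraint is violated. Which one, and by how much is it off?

Distance(U, F) = 29.5 — off by 6.50.

C = (0.00, 0.00) ✓; CN at -63.80° ✓; |CN| = 24.30 ✓; ∠CNW = 51.80° ✓; |NW| = 26.00 ✓; ∠NWZ = 99.70° ✓; |WZ| = 24.10 ✓; ∠WZJ = 69.70° ✓; |ZJ| = 30.00 ✓; ∠ZJE = 86.20° ✓; |JE| = 21.90 ✓; ∠(JE, EU) = 90.00° ✓; |EU| = 14.50 ✓; ∠EUF = 116.5° ✓; |UF| = 23.00 ✗.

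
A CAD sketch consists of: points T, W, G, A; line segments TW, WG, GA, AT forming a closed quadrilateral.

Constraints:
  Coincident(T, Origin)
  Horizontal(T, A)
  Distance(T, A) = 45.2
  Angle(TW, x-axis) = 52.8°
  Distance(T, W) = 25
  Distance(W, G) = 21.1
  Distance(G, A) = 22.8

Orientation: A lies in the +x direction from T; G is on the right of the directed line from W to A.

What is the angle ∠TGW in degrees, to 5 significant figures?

70.085°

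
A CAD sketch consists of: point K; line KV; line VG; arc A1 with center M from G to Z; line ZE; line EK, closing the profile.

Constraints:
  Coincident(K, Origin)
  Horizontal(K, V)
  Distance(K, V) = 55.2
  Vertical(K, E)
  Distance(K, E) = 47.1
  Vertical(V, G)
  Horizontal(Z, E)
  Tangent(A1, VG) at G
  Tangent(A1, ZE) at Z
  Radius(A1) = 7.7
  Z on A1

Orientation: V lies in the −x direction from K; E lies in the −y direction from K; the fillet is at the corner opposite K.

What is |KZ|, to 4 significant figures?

66.89

K is at the origin; K and V share the same y with |KV| = 55.2 and V on the −x side, so V = (-55.20, 0.000). KE is vertical with |KE| = 47.1 and E on the −y side, so E = (0.000, -47.10). The virtual corner opposite K is at (-55.20, -47.10). A1 meets VG tangentially, so MG is at right angles to VG and since A1 is tangent to ZE there, MZ ⟂ ZE, with radius 7.7, so the center M sits 7.7 in from both sides at M = (-47.50, -39.40). That places the tangent points at G = (-55.20, -39.40) on VG and Z = (-47.50, -47.10) on ZE. Then |KZ| = |Z − K| = 66.89.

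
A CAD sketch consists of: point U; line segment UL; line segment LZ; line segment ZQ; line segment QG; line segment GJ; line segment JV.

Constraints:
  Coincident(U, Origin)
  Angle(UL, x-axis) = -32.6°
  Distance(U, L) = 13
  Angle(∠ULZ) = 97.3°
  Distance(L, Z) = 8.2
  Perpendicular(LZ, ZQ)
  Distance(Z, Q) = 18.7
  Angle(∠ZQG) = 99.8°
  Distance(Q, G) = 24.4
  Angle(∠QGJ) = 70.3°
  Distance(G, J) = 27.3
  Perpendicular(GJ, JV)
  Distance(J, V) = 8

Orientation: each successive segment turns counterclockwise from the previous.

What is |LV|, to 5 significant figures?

4.2179

U is at the origin; UL runs at -32.6° with length 13.0, so L = (10.952, -7.0040). ∠ULZ = 97.3° gives LZ at 50.100° from the x-axis; with |LZ| = 8.2, Z = (16.212, -0.71327). LZ is perpendicular to ZQ, so ZQ runs at 140.10°; with |ZQ| = 18.7, Q = (1.8658, 11.282). ∠ZQG = 99.8° gives QG at -139.70° from the x-axis; with |QG| = 24.4, G = (-16.743, -4.4998). ∠QGJ = 70.3° gives GJ at -30.000° from the x-axis; with |GJ| = 27.3, J = (6.8992, -18.150). GJ is perpendicular to JV, so JV runs at 60.000°; with |JV| = 8.0, V = (10.899, -11.222). Then |LV| = |V − L| = 4.2179.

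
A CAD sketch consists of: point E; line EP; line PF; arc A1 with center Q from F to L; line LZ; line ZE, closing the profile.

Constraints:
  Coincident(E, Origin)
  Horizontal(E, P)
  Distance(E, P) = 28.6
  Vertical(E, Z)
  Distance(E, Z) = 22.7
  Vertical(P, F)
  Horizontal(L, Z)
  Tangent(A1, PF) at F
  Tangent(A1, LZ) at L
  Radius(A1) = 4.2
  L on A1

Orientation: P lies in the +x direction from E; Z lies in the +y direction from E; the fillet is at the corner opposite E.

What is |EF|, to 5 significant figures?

34.062

E is at the origin; EP is horizontal with |EP| = 28.6 and P on the +x side, so P = (28.600, 0.0000). E and Z share the same x with |EZ| = 22.7 and Z on the +y side, so Z = (0.0000, 22.700). The virtual corner opposite E is at (28.600, 22.700). Since A1 is tangent to PF there, QF ⟂ PF and A1 meets LZ tangentially, so QL is at right angles to LZ, with radius 4.2, so the center Q sits 4.2 in from both sides at Q = (24.400, 18.500). That places the tangent points at F = (28.600, 18.500) on PF and L = (24.400, 22.700) on LZ. Then |EF| = |F − E| = 34.062.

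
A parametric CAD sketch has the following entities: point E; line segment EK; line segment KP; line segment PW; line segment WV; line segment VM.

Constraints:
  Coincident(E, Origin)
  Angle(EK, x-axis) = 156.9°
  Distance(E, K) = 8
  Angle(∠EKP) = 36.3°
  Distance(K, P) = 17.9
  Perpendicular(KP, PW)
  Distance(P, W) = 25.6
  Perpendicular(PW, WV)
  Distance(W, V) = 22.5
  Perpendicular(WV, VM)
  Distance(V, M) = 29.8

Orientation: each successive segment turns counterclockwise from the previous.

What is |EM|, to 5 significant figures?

14.209

PW ⟂ WV, so WV runs at 120.60°; with |WV| = 22.5, V = (12.335, 20.130). The perpendicularity gives VM at right angles to WV, so VM runs at -149.40°; with |VM| = 29.8, M = (-13.315, 4.9601). Then |EM| = |M − E| = 14.209.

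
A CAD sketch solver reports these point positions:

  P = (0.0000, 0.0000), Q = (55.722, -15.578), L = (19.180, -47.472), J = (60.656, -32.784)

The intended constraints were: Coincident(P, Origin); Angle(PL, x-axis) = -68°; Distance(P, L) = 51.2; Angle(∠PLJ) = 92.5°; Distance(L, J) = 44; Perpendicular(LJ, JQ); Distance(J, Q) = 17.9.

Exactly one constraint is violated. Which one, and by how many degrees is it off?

Perpendicular(LJ, JQ) — off by 3.50°.

P = (0.00, 0.00) ✓; PL at -68.00° ✓; |PL| = 51.20 ✓; ∠PLJ = 92.50° ✓; |LJ| = 44.00 ✓; ∠(LJ, JQ) = 86.50° ✗; |JQ| = 17.90 ✓.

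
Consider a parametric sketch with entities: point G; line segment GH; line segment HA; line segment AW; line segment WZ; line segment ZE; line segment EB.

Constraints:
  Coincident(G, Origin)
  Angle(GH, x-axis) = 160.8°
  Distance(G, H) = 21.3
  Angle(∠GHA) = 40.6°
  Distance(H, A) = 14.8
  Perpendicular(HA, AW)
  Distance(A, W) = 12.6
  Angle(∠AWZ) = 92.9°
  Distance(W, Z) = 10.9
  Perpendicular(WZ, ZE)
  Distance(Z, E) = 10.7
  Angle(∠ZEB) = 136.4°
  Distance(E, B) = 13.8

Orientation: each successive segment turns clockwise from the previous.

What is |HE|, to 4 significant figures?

4.178

G is at the origin; GH runs at 160.8° with length 21.3, so H = (-20.12, 7.005). ∠GHA = 40.6° gives HA at 21.40° from the x-axis; with |HA| = 14.8, A = (-6.336, 12.41). HA ⟂ AW, so AW runs at -68.60°; with |AW| = 12.6, W = (-1.738, 0.6737). ∠AWZ = 92.9° gives WZ at -155.7° from the x-axis; with |WZ| = 10.9, Z = (-11.67, -3.812). WZ is perpendicular to ZE, so ZE runs at 114.3°; with |ZE| = 10.7, E = (-16.08, 5.940). Then |HE| = |E − H| = 4.178.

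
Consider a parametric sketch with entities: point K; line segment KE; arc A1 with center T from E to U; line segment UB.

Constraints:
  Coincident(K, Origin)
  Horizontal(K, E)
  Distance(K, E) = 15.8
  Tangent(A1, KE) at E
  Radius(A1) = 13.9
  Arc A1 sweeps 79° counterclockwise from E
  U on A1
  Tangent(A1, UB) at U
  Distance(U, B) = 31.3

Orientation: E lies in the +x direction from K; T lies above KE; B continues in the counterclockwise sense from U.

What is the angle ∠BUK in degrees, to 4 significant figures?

121.9°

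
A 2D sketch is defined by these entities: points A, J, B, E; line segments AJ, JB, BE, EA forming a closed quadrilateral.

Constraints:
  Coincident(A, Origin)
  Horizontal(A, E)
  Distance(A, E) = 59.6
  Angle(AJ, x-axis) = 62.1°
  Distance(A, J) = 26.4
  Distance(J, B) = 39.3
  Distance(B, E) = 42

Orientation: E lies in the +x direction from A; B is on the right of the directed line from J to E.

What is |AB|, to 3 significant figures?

25.4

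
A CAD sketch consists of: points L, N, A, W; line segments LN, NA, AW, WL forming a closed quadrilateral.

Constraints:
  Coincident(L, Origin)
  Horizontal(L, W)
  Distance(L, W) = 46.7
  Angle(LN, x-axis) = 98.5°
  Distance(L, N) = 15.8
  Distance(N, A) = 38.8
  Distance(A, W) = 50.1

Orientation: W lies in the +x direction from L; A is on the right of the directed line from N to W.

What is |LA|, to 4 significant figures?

23.01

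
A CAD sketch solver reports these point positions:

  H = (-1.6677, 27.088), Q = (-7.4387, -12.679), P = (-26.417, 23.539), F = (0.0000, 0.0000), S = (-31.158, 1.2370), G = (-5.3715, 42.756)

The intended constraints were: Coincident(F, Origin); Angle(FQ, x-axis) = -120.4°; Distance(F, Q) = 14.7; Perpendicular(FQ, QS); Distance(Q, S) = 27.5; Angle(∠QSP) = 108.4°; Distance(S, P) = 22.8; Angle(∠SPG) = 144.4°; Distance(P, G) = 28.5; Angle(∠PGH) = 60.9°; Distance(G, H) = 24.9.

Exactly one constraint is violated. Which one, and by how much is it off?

Distance(G, H) = 24.9 — off by 8.80.

F = (0.00, 0.00) ✓; FQ at -120.4° ✓; |FQ| = 14.70 ✓; ∠(FQ, QS) = 90.00° ✓; |QS| = 27.50 ✓; ∠QSP = 108.4° ✓; |SP| = 22.80 ✓; ∠SPG = 144.4° ✓; |PG| = 28.50 ✓; ∠PGH = 60.90° ✓; |GH| = 16.10 ✗.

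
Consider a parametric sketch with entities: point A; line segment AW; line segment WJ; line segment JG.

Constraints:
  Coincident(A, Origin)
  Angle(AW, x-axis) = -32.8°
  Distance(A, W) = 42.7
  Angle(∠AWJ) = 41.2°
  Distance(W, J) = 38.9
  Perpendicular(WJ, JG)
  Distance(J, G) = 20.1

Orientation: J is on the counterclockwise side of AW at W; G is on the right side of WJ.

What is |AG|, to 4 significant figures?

48.70

A is at the origin; AW runs at -32.8° with length 42.7, so W = 42.7·(cos -32.8°, sin -32.8°) = (35.89, -23.13). ∠AWJ = 41.2°, so WJ runs at -32.8° + (180° − 41.2°) = 106.0° from the x-axis; with |WJ| = 38.9, J = W + 38.9·(cos 106.0°, sin 106.0°) = (25.17, 14.26). WJ ⟂ JG; with |JG| = 20.1 on the right of WJ, G = J + 20.1·(0.9613, 0.2756) = (44.49, 19.80). Then |AG| = |G − A| = 48.70.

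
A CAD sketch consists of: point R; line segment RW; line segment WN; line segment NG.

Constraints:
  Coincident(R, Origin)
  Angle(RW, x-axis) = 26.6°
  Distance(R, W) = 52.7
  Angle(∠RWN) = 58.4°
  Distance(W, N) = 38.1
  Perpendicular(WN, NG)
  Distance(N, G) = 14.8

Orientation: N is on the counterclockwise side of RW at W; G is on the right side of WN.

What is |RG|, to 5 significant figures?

60.600

∠RWN = 58.4°, so WN runs at 26.6° + (180° − 58.4°) = 148.20° from the x-axis; with |WN| = 38.1, N = W + 38.1·(cos 148.20°, sin 148.20°) = (14.741, 43.674). WN ⟂ NG; with |NG| = 14.8 on the right of WN, G = N + 14.8·(0.52696, 0.84989) = (22.540, 56.252). Then |RG| = |G − R| = 60.600.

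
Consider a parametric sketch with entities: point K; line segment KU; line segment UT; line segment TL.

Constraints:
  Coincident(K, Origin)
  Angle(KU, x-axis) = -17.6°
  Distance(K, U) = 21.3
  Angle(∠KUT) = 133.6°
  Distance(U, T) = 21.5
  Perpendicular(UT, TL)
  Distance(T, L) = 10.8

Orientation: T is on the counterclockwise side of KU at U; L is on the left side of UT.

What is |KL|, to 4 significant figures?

36.48

∠KUT = 133.6°, so UT runs at -17.6° + (180° − 133.6°) = 28.80° from the x-axis; with |UT| = 21.5, T = U + 21.5·(cos 28.80°, sin 28.80°) = (39.14, 3.917). UT is perpendicular to TL; with |TL| = 10.8 on the left of UT, L = T + 10.8·(-0.4818, 0.8763) = (33.94, 13.38). Then |KL| = |L − K| = 36.48.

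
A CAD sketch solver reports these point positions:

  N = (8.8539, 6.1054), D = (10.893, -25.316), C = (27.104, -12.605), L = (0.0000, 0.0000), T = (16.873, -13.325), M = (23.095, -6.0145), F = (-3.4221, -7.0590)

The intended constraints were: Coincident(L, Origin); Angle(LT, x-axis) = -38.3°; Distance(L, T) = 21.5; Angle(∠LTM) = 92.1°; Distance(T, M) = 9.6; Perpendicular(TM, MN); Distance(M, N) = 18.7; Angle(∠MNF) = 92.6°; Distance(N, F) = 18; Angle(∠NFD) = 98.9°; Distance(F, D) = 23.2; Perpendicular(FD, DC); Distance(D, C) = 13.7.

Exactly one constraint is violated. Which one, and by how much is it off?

Distance(D, C) = 13.7 — off by 6.90.

L = (0.00, 0.00) ✓; LT at -38.30° ✓; |LT| = 21.50 ✓; ∠LTM = 92.10° ✓; |TM| = 9.600 ✓; ∠(TM, MN) = 90.00° ✓; |MN| = 18.70 ✓; ∠MNF = 92.60° ✓; |NF| = 18.00 ✓; ∠NFD = 98.90° ✓; |FD| = 23.20 ✓; ∠(FD, DC) = 90.00° ✓; |DC| = 20.60 ✗.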